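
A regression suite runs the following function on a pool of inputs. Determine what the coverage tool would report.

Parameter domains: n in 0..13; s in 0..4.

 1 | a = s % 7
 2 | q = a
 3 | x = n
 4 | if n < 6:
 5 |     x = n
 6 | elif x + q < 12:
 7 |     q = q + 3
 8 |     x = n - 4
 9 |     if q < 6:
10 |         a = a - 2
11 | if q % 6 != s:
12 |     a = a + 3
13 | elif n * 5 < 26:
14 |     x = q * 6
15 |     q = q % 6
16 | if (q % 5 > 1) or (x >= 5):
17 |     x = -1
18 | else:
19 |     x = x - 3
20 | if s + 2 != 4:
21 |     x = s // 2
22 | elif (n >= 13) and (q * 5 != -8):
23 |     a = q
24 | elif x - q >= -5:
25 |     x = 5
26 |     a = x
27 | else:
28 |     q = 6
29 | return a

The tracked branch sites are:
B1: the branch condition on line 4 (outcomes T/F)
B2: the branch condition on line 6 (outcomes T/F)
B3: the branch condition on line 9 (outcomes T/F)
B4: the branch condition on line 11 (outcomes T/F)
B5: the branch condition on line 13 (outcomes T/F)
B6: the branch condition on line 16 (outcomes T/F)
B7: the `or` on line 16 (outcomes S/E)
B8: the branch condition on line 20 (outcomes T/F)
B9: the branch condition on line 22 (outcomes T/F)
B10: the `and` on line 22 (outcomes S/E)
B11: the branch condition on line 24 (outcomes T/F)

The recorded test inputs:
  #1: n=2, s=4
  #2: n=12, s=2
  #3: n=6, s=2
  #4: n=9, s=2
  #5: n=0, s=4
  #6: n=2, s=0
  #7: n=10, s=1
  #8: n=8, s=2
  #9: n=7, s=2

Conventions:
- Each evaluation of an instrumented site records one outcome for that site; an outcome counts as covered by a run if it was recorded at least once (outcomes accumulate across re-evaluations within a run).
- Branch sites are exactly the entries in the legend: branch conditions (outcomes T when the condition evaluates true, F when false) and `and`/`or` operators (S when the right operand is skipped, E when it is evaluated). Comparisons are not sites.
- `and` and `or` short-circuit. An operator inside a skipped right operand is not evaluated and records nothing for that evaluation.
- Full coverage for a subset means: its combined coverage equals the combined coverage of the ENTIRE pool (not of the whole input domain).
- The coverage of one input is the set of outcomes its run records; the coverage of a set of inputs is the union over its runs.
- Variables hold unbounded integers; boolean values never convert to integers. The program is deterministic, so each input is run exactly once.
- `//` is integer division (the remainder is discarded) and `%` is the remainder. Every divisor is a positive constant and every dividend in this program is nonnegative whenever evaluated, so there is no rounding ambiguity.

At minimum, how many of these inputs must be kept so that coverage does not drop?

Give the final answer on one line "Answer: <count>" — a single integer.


test 1 (n=2, s=4) fires B1->T, B4->F, B5->T, B7->S, B6->T, B8->T; hits B1=T, B4=F, B5=T, B6=T, B7=S, B8=T
test 2 (n=12, s=2) fires B1->F, B2->F, B4->F, B5->F, B7->S, B6->T, B8->F, B10->S, B9->F, B11->T; hits B1=F, B2=F, B4=F, B5=F, B6=T, B7=S, B8=F, B9=F, B10=S, B11=T
test 3 (n=6, s=2) fires B1->F, B2->T, B3->T, B4->T, B7->E, B6->F, B8->F, B10->S, B9->F, B11->F; hits B1=F, B2=T, B3=T, B4=T, B6=F, B7=E, B8=F, B9=F, B10=S, B11=F
test 4 (n=9, s=2) fires B1->F, B2->T, B3->T, B4->T, B7->E, B6->T, B8->F, B10->S, B9->F, B11->F; hits B1=F, B2=T, B3=T, B4=T, B6=T, B7=E, B8=F, B9=F, B10=S, B11=F
test 5 (n=0, s=4) fires B1->T, B4->F, B5->T, B7->S, B6->T, B8->T; hits B1=T, B4=F, B5=T, B6=T, B7=S, B8=T
test 6 (n=2, s=0) fires B1->T, B4->F, B5->T, B7->E, B6->F, B8->T; hits B1=T, B4=F, B5=T, B6=F, B7=E, B8=T
test 7 (n=10, s=1) fires B1->F, B2->T, B3->T, B4->T, B7->S, B6->T, B8->T; hits B1=F, B2=T, B3=T, B4=T, B6=T, B7=S, B8=T
test 8 (n=8, s=2) fires B1->F, B2->T, B3->T, B4->T, B7->E, B6->F, B8->F, B10->S, B9->F, B11->T; hits B1=F, B2=T, B3=T, B4=T, B6=F, B7=E, B8=F, B9=F, B10=S, B11=T
test 9 (n=7, s=2) fires B1->F, B2->T, B3->T, B4->T, B7->E, B6->F, B8->F, B10->S, B9->F, B11->T; hits B1=F, B2=T, B3=T, B4=T, B6=F, B7=E, B8=F, B9=F, B10=S, B11=T
union over all inputs: B1=T, B1=F, B2=T, B2=F, B3=T, B4=T, B4=F, B5=T, B5=F, B6=T, B6=F, B7=S, B7=E, B8=T, B8=F, B9=F, B10=S, B11=T, B11=F (19 outcomes)
checked all size-1 subsets: none covers 19 outcomes (max 10/19)
checked all size-2 subsets: none covers 19 outcomes (max 16/19)
inputs {1, 2, 3} (size 3) cover everything; no size-3 subset with a lexicographically smaller index list covers all 19
Answer: 3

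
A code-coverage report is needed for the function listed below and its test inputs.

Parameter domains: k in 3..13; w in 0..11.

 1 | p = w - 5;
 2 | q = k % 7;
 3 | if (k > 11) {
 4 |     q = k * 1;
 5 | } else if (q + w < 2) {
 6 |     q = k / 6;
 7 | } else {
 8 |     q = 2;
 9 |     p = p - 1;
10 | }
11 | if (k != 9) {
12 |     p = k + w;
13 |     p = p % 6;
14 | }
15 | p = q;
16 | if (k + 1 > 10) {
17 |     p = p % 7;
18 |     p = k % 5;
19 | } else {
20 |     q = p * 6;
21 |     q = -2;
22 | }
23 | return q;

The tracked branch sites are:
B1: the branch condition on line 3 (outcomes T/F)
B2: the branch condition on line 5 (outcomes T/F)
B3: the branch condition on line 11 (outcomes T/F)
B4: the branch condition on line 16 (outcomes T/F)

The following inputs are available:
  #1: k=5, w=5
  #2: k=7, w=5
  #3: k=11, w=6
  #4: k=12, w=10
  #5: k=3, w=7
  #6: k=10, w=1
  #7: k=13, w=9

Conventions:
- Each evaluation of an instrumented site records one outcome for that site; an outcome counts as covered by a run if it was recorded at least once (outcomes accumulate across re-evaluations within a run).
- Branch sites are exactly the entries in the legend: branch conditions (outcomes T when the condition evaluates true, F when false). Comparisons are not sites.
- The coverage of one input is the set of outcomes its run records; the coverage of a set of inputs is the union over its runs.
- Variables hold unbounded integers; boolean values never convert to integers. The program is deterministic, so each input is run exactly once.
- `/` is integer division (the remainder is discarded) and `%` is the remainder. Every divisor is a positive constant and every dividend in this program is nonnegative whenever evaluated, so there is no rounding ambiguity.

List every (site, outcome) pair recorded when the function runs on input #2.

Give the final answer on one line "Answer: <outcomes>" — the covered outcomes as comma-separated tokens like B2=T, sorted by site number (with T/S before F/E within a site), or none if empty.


Simulating input #2 (k=7, w=5) step by step:
  B1->F, B2->F, B3->T, B4->F
as a set, this run covers: B1=F, B2=F, B3=T, B4=F
Answer: B1=F, B2=F, B3=T, B4=F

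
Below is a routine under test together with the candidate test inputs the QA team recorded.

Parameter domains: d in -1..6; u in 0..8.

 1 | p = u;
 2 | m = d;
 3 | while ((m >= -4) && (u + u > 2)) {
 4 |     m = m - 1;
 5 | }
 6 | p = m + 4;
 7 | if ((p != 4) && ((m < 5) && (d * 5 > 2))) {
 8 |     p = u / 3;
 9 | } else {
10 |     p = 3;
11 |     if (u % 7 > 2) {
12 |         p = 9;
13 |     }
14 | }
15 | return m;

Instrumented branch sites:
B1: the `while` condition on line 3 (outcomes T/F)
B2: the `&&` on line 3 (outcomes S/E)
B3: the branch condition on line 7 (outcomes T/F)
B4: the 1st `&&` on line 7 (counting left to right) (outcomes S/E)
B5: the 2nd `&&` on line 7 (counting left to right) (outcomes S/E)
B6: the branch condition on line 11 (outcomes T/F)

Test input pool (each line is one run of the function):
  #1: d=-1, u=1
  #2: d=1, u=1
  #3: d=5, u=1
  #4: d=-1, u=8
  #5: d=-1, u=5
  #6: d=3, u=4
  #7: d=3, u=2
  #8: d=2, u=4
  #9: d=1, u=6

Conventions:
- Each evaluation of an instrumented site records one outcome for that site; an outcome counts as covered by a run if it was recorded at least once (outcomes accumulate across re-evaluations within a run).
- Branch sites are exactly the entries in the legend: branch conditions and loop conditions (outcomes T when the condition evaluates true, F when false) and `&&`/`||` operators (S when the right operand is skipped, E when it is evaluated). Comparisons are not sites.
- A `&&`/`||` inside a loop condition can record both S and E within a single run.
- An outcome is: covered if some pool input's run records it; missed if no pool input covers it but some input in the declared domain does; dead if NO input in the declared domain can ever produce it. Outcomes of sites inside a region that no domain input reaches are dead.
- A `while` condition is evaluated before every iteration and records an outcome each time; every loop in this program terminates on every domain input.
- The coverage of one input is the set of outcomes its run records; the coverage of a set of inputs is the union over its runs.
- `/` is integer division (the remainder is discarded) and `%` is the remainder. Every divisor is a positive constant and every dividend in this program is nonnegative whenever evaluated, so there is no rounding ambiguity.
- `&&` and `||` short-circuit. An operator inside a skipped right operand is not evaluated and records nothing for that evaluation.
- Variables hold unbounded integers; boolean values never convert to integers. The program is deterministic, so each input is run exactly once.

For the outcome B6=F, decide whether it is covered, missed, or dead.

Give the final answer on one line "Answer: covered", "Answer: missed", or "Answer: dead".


B6=F is recorded by pool input(s) 1, 3, 4 -> covered
Answer: covered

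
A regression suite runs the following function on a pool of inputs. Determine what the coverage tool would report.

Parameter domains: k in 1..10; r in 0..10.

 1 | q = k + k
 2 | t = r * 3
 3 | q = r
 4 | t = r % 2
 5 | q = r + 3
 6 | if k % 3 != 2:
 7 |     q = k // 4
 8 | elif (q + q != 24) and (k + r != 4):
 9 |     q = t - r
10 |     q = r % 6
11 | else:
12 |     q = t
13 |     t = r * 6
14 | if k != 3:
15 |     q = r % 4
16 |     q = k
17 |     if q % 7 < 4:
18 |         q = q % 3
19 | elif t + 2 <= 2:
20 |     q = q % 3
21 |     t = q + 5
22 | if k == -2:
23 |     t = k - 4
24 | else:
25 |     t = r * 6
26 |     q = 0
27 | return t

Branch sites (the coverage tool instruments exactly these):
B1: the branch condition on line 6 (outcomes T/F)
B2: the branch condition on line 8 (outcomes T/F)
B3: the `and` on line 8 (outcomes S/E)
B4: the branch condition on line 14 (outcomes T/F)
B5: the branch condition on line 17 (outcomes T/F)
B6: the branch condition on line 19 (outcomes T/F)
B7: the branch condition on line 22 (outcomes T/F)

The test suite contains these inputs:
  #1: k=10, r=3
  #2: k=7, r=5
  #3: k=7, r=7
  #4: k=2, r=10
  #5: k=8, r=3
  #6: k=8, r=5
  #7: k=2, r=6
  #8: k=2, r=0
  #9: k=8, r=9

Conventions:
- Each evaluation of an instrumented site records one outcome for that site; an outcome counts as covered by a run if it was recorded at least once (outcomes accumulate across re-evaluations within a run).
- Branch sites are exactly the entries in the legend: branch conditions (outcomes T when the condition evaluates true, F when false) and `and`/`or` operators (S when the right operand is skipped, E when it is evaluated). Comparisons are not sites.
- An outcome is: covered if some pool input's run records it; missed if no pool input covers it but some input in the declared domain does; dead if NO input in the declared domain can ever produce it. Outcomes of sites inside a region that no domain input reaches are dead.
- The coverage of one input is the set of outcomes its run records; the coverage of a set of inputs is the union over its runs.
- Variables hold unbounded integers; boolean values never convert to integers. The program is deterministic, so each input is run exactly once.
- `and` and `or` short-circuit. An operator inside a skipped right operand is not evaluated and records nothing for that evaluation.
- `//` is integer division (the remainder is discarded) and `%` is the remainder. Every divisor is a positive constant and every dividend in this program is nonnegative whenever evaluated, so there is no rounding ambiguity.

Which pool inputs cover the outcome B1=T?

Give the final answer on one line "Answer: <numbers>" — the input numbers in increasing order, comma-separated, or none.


input #1 (k=10, r=3): hits B1=T
input #2 (k=7, r=5): hits B1=T
input #3 (k=7, r=7): hits B1=T
input #4 (k=2, r=10): never hits B1=T
input #5 (k=8, r=3): never hits B1=T
input #6 (k=8, r=5): never hits B1=T
input #7 (k=2, r=6): never hits B1=T
input #8 (k=2, r=0): never hits B1=T
input #9 (k=8, r=9): never hits B1=T
Answer: 1, 2, 3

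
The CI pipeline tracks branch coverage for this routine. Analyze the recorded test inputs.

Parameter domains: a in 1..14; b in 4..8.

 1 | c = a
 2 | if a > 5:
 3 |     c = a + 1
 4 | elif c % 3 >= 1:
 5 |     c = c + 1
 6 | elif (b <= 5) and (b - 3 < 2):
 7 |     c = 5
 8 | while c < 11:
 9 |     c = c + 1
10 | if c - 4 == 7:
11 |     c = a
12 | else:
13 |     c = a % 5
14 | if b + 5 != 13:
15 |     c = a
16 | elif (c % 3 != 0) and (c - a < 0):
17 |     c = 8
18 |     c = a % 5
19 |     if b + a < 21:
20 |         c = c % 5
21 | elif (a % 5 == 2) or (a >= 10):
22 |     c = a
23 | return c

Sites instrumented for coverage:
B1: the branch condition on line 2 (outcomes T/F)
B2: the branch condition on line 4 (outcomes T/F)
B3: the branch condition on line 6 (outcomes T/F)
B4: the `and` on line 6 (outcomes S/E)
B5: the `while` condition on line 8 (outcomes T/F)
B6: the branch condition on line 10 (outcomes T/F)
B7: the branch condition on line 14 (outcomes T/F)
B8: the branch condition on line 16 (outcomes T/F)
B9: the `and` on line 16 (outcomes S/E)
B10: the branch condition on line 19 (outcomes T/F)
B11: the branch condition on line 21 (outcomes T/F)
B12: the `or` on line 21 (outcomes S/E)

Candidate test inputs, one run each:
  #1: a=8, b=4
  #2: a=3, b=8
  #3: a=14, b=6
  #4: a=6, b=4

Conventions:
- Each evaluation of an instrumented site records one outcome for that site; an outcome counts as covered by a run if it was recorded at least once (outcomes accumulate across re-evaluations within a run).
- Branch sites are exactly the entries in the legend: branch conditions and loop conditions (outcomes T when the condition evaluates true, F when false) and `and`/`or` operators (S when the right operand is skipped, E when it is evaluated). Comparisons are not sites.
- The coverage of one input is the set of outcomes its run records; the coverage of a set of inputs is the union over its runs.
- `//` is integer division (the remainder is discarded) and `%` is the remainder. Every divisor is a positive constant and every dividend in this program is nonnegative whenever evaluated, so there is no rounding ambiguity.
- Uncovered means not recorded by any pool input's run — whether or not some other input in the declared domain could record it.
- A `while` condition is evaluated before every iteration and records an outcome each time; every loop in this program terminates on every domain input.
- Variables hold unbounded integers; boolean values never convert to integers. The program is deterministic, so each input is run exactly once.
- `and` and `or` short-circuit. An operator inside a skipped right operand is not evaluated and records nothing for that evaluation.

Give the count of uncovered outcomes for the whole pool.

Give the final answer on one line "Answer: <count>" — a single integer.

input #1 (a=8, b=4): covers B1=T, B5=T, B5=F, B6=T, B7=T
input #2 (a=3, b=8): covers B1=F, B2=F, B3=F, B4=S, B5=T, B5=F, B6=T, B7=F, B8=F, B9=S, B11=F, B12=E
input #3 (a=14, b=6): covers B1=T, B5=F, B6=F, B7=T
input #4 (a=6, b=4): covers B1=T, B5=T, B5=F, B6=T, B7=T
union over the pool: B1=T, B1=F, B2=F, B3=F, B4=S, B5=T, B5=F, B6=T, B6=F, B7=T, B7=F, B8=F, B9=S, B11=F, B12=E
uncovered (9 of 24): B2=T, B3=T, B4=E, B8=T, B9=E, B10=T, B10=F, B11=T, B12=S

Answer: 9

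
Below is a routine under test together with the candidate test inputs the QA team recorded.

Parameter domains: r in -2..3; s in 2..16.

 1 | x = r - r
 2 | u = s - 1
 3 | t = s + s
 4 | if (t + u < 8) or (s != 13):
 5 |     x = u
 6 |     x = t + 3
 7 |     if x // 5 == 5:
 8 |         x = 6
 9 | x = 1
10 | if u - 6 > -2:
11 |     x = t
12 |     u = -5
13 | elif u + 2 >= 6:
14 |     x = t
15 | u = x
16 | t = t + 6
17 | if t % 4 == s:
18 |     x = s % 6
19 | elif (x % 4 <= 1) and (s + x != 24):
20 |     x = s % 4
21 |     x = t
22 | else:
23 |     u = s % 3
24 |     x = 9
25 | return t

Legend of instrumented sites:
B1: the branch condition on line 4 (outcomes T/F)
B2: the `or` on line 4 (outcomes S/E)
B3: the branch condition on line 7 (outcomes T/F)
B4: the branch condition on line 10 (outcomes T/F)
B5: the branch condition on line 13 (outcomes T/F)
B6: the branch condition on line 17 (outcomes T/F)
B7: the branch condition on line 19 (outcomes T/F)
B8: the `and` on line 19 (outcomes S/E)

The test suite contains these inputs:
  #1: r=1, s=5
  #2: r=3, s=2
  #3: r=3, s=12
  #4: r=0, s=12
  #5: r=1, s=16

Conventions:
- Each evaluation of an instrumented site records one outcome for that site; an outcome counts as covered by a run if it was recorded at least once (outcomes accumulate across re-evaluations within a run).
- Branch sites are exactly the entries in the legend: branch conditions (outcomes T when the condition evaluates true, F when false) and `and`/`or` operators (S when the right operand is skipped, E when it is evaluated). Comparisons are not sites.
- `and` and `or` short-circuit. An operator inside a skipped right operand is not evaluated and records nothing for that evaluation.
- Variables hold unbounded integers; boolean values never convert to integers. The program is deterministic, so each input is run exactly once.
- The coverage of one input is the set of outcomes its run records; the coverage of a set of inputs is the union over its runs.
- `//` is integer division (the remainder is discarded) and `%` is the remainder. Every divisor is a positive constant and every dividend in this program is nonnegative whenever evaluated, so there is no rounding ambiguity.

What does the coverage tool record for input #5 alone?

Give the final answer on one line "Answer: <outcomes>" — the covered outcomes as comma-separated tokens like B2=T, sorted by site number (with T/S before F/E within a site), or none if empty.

Simulating input #5 (r=1, s=16) step by step:
  B2->E, B1->T, B3->F, B4->T, B6->F, B8->E, B7->T
as a set, this run covers: B1=T, B2=E, B3=F, B4=T, B6=F, B7=T, B8=E

Answer: B1=T, B2=E, B3=F, B4=T, B6=F, B7=T, B8=E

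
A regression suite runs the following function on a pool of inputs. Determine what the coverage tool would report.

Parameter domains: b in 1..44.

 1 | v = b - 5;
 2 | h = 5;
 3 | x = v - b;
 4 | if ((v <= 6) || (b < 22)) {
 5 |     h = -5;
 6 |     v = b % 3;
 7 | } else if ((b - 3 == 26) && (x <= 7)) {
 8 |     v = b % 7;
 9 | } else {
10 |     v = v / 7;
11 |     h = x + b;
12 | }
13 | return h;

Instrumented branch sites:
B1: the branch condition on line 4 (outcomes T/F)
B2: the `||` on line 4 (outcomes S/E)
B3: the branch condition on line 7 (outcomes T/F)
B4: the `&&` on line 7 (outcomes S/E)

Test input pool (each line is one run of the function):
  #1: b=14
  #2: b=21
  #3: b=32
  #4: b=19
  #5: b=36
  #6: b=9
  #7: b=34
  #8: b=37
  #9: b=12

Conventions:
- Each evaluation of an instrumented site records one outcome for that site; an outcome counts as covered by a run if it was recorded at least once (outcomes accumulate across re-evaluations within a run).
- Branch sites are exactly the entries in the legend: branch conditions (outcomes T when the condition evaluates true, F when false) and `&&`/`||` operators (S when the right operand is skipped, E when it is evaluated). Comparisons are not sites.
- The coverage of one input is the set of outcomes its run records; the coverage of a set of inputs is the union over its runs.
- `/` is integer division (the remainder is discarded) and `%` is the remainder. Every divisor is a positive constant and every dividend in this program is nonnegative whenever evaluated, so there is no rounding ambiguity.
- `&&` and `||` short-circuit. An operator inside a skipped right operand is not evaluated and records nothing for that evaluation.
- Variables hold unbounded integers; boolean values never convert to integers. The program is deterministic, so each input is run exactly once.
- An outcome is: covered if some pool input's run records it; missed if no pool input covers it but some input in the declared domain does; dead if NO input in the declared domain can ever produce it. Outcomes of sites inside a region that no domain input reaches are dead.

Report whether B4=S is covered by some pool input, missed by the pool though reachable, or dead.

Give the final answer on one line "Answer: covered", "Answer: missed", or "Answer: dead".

B4=S is recorded by pool input(s) 3, 5, 7, 8 -> covered

Answer: covered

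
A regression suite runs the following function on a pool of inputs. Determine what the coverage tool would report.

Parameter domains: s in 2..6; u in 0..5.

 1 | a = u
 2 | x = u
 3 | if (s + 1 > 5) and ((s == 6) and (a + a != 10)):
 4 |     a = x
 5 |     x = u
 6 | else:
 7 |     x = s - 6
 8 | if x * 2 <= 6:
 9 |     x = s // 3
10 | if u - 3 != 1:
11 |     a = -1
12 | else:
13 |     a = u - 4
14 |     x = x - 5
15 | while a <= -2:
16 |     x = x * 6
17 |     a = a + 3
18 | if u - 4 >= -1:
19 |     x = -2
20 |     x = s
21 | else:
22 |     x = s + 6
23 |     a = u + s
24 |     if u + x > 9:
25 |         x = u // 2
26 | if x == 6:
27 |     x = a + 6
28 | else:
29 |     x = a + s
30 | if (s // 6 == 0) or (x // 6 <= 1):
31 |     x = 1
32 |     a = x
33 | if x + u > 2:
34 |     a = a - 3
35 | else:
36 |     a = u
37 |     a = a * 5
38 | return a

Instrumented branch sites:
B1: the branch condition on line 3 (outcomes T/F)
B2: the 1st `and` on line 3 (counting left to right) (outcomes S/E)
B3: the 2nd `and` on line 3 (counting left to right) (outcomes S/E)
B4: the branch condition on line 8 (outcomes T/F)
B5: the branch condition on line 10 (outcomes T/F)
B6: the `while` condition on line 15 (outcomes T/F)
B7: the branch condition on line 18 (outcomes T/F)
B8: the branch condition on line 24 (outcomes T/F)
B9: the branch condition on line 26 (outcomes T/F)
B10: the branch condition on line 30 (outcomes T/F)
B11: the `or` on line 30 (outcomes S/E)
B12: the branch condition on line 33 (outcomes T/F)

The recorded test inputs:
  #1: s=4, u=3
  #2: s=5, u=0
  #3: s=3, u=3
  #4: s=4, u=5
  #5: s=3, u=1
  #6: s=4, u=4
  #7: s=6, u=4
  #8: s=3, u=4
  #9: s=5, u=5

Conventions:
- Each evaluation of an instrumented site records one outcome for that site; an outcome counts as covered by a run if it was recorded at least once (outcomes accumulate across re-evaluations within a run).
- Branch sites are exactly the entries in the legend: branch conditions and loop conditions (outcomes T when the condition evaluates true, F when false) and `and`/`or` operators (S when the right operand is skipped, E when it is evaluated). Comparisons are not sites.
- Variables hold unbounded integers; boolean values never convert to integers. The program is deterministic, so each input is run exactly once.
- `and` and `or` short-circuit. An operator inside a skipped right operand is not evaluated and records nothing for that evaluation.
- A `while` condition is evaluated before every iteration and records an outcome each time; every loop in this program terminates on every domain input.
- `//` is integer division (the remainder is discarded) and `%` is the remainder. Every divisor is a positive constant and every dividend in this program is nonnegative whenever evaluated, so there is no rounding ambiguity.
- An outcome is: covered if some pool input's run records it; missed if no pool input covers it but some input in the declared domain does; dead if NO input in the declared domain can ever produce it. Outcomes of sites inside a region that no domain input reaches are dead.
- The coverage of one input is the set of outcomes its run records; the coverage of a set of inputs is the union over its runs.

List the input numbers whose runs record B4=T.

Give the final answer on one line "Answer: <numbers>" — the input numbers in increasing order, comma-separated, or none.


input #1 (s=4, u=3): hits B4=T
input #2 (s=5, u=0): hits B4=T
input #3 (s=3, u=3): hits B4=T
input #4 (s=4, u=5): hits B4=T
input #5 (s=3, u=1): hits B4=T
input #6 (s=4, u=4): hits B4=T
input #7 (s=6, u=4): never hits B4=T
input #8 (s=3, u=4): hits B4=T
input #9 (s=5, u=5): hits B4=T
Answer: 1, 2, 3, 4, 5, 6, 8, 9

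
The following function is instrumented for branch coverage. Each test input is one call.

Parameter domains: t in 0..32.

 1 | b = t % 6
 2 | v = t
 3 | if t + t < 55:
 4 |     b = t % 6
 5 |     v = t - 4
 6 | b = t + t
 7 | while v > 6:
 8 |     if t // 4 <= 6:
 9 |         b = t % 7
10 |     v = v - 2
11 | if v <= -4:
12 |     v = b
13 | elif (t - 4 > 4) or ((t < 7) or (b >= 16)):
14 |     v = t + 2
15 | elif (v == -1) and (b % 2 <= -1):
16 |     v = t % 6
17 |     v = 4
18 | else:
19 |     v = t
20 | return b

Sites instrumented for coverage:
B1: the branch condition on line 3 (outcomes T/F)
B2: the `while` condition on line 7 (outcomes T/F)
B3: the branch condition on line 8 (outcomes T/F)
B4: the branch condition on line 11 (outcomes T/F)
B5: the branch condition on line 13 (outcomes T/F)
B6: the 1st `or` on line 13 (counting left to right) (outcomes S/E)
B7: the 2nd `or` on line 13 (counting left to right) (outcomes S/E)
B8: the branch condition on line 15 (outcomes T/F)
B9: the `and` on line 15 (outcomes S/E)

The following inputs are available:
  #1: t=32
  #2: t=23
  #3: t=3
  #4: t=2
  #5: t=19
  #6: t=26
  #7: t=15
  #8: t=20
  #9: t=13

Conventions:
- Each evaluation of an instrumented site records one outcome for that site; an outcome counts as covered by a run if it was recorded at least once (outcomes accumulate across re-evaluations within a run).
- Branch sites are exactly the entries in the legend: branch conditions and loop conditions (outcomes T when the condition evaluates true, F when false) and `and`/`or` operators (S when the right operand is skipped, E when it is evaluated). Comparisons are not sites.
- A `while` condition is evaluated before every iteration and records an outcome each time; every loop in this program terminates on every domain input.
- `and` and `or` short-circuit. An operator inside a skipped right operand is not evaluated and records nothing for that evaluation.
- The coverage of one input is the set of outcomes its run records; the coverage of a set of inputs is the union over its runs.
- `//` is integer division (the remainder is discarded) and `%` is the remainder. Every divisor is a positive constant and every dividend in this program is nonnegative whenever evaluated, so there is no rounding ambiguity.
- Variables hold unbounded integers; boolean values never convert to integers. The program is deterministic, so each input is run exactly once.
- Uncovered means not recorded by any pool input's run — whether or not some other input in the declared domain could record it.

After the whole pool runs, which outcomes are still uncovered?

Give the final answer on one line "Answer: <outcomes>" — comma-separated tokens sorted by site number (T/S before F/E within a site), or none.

input #1, t=32: events B1->F, B2->T, B3->F, B2->T, B3->F, B2->T, B3->F, B2->T, B3->F, B2->T, B3->F, B2->T, B3->F, B2->T, ...; outcomes B1=F, B2=T, B2=F, B3=F, B4=F, B5=T, B6=S
input #2, t=23: events B1->T, B2->T, B3->T, B2->T, B3->T, B2->T, B3->T, B2->T, B3->T, B2->T, B3->T, B2->T, B3->T, B2->T, ...; outcomes B1=T, B2=T, B2=F, B3=T, B4=F, B5=T, B6=S
input #3, t=3: events B1->T, B2->F, B4->F, B6->E, B7->S, B5->T; outcomes B1=T, B2=F, B4=F, B5=T, B6=E, B7=S
input #4, t=2: events B1->T, B2->F, B4->F, B6->E, B7->S, B5->T; outcomes B1=T, B2=F, B4=F, B5=T, B6=E, B7=S
input #5, t=19: events B1->T, B2->T, B3->T, B2->T, B3->T, B2->T, B3->T, B2->T, B3->T, B2->T, B3->T, B2->F, B4->F, B6->S, ...; outcomes B1=T, B2=T, B2=F, B3=T, B4=F, B5=T, B6=S
input #6, t=26: events B1->T, B2->T, B3->T, B2->T, B3->T, B2->T, B3->T, B2->T, B3->T, B2->T, B3->T, B2->T, B3->T, B2->T, ...; outcomes B1=T, B2=T, B2=F, B3=T, B4=F, B5=T, B6=S
input #7, t=15: events B1->T, B2->T, B3->T, B2->T, B3->T, B2->T, B3->T, B2->F, B4->F, B6->S, B5->T; outcomes B1=T, B2=T, B2=F, B3=T, B4=F, B5=T, B6=S
input #8, t=20: events B1->T, B2->T, B3->T, B2->T, B3->T, B2->T, B3->T, B2->T, B3->T, B2->T, B3->T, B2->F, B4->F, B6->S, ...; outcomes B1=T, B2=T, B2=F, B3=T, B4=F, B5=T, B6=S
input #9, t=13: events B1->T, B2->T, B3->T, B2->T, B3->T, B2->F, B4->F, B6->S, B5->T; outcomes B1=T, B2=T, B2=F, B3=T, B4=F, B5=T, B6=S
union over the pool: B1=T, B1=F, B2=T, B2=F, B3=T, B3=F, B4=F, B5=T, B6=S, B6=E, B7=S
uncovered (7 of 18): B4=T, B5=F, B7=E, B8=T, B8=F, B9=S, B9=E

Answer: B4=T, B5=F, B7=E, B8=T, B8=F, B9=S, B9=E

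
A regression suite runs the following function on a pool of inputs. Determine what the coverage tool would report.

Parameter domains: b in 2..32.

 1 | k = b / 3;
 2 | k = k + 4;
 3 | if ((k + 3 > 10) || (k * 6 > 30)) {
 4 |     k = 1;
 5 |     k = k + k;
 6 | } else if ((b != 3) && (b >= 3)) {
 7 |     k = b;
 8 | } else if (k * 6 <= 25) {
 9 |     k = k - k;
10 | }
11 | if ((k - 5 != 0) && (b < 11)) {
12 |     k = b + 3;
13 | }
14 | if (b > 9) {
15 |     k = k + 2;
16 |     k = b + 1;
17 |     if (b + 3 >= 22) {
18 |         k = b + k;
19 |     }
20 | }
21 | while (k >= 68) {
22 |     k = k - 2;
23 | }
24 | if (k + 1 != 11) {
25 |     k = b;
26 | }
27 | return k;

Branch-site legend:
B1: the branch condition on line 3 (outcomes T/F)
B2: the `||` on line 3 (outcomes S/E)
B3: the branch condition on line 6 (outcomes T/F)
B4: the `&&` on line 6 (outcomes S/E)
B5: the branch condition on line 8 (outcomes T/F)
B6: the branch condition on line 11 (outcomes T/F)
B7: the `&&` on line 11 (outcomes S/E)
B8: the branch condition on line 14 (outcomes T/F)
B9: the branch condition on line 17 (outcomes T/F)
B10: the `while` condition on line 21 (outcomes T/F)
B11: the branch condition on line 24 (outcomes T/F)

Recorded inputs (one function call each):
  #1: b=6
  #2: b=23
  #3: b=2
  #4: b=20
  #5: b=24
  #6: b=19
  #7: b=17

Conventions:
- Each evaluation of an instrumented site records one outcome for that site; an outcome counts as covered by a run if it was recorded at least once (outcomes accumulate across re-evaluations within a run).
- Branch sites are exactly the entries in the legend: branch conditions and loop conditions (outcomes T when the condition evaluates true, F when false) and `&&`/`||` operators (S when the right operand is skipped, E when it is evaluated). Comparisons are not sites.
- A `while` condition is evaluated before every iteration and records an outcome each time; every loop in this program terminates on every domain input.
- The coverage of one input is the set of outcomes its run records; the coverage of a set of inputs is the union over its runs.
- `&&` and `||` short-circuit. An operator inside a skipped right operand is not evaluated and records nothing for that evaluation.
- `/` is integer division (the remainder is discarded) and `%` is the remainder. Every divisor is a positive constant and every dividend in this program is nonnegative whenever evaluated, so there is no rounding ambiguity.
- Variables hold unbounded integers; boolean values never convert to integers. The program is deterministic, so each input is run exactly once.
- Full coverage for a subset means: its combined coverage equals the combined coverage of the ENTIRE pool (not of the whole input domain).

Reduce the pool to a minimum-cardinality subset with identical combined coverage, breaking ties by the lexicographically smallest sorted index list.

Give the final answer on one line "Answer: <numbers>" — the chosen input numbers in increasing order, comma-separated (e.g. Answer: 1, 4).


input #1, b=6: events B2->E, B1->T, B7->E, B6->T, B8->F, B10->F, B11->T; outcomes B1=T, B2=E, B6=T, B7=E, B8=F, B10=F, B11=T
input #2, b=23: events B2->S, B1->T, B7->E, B6->F, B8->T, B9->T, B10->F, B11->T; outcomes B1=T, B2=S, B6=F, B7=E, B8=T, B9=T, B10=F, B11=T
input #3, b=2: events B2->E, B1->F, B4->E, B3->F, B5->T, B7->E, B6->T, B8->F, B10->F, B11->T; outcomes B1=F, B2=E, B3=F, B4=E, B5=T, B6=T, B7=E, B8=F, B10=F, B11=T
input #4, b=20: events B2->S, B1->T, B7->E, B6->F, B8->T, B9->T, B10->F, B11->T; outcomes B1=T, B2=S, B6=F, B7=E, B8=T, B9=T, B10=F, B11=T
input #5, b=24: events B2->S, B1->T, B7->E, B6->F, B8->T, B9->T, B10->F, B11->T; outcomes B1=T, B2=S, B6=F, B7=E, B8=T, B9=T, B10=F, B11=T
input #6, b=19: events B2->S, B1->T, B7->E, B6->F, B8->T, B9->T, B10->F, B11->T; outcomes B1=T, B2=S, B6=F, B7=E, B8=T, B9=T, B10=F, B11=T
input #7, b=17: events B2->S, B1->T, B7->E, B6->F, B8->T, B9->F, B10->F, B11->T; outcomes B1=T, B2=S, B6=F, B7=E, B8=T, B9=F, B10=F, B11=T
pool-wide coverage (16 outcomes): B1=T, B1=F, B2=S, B2=E, B3=F, B4=E, B5=T, B6=T, B6=F, B7=E, B8=T, B8=F, B9=T, B9=F, B10=F, B11=T
every size-1 subset falls short of the 16 outcomes (best: 10/16)
every size-2 subset falls short of the 16 outcomes (best: 15/16)
inputs {2, 3, 7} (size 3) cover everything; no size-3 subset with a lexicographically smaller index list covers all 16
Answer: 2, 3, 7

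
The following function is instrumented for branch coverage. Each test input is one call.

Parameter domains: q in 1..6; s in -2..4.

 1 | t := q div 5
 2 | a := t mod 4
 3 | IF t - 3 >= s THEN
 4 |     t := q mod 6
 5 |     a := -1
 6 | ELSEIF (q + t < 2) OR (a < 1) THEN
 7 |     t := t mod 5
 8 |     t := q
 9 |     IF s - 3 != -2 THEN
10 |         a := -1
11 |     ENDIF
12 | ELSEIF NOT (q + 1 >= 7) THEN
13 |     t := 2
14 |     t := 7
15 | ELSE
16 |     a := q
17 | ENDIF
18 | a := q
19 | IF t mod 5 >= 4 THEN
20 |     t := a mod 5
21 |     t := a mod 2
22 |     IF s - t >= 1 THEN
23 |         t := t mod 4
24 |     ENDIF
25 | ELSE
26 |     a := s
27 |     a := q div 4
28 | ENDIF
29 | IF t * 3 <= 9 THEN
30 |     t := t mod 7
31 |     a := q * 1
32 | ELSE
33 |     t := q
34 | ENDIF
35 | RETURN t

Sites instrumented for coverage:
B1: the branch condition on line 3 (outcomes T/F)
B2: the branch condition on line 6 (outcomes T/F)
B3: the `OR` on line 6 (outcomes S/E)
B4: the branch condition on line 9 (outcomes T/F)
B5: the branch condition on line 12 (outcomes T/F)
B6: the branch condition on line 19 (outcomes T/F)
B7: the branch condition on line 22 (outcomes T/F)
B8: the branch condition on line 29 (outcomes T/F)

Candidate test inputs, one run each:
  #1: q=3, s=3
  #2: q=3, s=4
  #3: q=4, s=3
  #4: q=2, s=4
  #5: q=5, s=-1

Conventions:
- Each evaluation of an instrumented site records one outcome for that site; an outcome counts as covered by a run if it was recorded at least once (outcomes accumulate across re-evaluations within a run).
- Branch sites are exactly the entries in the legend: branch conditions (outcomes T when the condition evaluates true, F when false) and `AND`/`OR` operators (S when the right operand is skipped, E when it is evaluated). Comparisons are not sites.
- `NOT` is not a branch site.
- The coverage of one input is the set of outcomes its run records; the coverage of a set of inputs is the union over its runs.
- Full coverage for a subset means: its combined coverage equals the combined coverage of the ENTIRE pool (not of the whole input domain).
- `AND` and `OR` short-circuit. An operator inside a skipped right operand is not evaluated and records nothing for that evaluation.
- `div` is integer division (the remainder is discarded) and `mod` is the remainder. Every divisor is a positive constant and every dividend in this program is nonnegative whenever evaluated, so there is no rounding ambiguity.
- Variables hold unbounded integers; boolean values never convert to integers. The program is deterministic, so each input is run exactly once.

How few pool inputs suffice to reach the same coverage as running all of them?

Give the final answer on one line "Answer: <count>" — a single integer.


input #1 (q=3, s=3): events B1->F, B3->E, B2->T, B4->T, B6->F, B8->T; covers B1=F, B2=T, B3=E, B4=T, B6=F, B8=T
input #2 (q=3, s=4): events B1->F, B3->E, B2->T, B4->T, B6->F, B8->T; covers B1=F, B2=T, B3=E, B4=T, B6=F, B8=T
input #3 (q=4, s=3): events B1->F, B3->E, B2->T, B4->T, B6->T, B7->T, B8->T; covers B1=F, B2=T, B3=E, B4=T, B6=T, B7=T, B8=T
input #4 (q=2, s=4): events B1->F, B3->E, B2->T, B4->T, B6->F, B8->T; covers B1=F, B2=T, B3=E, B4=T, B6=F, B8=T
input #5 (q=5, s=-1): events B1->F, B3->E, B2->F, B5->T, B6->F, B8->F; covers B1=F, B2=F, B3=E, B5=T, B6=F, B8=F
the full pool covers 11 outcomes: B1=F, B2=T, B2=F, B3=E, B4=T, B5=T, B6=T, B6=F, B7=T, B8=T, B8=F
size 1 is not enough: best union over all size-1 subsets is 7/11
at size 2, {3, 5} reaches all 11 outcomes; every lexicographically earlier size-2 subset fails
Answer: 2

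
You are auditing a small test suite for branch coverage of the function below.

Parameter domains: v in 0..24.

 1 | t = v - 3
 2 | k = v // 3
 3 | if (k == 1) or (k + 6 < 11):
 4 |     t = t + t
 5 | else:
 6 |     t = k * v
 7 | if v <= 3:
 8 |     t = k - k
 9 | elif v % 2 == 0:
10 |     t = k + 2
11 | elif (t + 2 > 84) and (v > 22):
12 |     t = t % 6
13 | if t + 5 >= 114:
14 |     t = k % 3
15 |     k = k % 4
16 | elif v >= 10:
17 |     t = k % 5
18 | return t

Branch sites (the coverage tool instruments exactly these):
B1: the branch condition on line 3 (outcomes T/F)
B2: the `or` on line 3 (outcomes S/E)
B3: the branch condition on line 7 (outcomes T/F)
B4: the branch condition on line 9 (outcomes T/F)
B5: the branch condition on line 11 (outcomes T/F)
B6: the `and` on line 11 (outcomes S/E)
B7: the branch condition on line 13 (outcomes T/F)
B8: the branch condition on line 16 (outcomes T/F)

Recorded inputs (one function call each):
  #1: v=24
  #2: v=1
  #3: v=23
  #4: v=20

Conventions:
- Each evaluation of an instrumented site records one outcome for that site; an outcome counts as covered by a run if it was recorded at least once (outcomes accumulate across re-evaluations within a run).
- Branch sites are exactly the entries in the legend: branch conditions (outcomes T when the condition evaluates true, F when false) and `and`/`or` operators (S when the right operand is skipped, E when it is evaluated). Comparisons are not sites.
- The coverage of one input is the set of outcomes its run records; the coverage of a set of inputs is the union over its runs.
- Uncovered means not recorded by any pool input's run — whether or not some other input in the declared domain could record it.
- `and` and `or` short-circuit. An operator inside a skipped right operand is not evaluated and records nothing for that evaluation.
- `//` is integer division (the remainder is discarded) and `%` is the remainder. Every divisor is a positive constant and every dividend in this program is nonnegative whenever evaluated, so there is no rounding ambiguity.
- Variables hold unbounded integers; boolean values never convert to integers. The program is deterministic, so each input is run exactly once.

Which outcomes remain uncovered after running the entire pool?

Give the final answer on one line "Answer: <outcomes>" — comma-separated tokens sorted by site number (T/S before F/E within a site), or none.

#1 (v=24) -> covered: B1=F, B2=E, B3=F, B4=T, B7=F, B8=T
#2 (v=1) -> covered: B1=T, B2=E, B3=T, B7=F, B8=F
#3 (v=23) -> covered: B1=F, B2=E, B3=F, B4=F, B5=T, B6=E, B7=F, B8=T
#4 (v=20) -> covered: B1=F, B2=E, B3=F, B4=T, B7=F, B8=T
union over the pool: B1=T, B1=F, B2=E, B3=T, B3=F, B4=T, B4=F, B5=T, B6=E, B7=F, B8=T, B8=F
uncovered (4 of 16): B2=S, B5=F, B6=S, B7=T

Answer: B2=S, B5=F, B6=S, B7=T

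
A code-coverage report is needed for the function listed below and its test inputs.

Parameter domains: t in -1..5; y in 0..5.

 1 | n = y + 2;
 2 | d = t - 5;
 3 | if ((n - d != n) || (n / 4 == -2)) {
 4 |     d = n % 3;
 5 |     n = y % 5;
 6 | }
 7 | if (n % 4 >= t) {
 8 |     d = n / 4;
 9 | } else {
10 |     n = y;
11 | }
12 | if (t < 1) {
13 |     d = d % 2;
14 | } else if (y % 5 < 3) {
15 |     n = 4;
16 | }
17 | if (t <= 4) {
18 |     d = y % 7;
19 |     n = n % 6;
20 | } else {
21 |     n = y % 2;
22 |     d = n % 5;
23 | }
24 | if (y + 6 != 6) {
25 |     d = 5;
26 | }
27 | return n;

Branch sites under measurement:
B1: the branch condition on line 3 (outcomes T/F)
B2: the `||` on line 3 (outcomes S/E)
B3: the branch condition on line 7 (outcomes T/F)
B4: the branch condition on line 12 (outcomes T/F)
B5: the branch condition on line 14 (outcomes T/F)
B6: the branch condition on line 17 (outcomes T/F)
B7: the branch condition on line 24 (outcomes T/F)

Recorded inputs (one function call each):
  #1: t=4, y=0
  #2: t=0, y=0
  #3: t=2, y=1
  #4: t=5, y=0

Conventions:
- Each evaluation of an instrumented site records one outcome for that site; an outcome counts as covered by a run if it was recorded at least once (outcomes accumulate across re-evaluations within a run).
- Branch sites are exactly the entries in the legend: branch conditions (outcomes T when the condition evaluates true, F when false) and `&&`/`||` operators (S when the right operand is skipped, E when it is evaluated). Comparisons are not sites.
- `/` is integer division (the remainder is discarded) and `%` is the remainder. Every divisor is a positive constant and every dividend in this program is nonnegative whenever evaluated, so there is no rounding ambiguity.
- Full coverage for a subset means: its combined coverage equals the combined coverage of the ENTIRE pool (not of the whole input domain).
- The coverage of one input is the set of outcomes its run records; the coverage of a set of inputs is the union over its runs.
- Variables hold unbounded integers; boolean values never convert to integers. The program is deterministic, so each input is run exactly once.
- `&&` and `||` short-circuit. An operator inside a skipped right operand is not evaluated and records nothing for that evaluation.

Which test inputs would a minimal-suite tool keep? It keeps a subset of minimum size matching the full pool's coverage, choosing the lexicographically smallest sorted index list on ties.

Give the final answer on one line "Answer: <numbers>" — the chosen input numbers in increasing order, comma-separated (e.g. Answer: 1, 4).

input #1, t=4, y=0: outcomes B1=T, B2=S, B3=F, B4=F, B5=T, B6=T, B7=F
input #2, t=0, y=0: outcomes B1=T, B2=S, B3=T, B4=T, B6=T, B7=F
input #3, t=2, y=1: outcomes B1=T, B2=S, B3=F, B4=F, B5=T, B6=T, B7=T
input #4, t=5, y=0: outcomes B1=F, B2=E, B3=F, B4=F, B5=T, B6=F, B7=F
pool-wide coverage (13 outcomes): B1=T, B1=F, B2=S, B2=E, B3=T, B3=F, B4=T, B4=F, B5=T, B6=T, B6=F, B7=T, B7=F
checked all size-1 subsets: none covers 13 outcomes (max 7/13)
checked all size-2 subsets: none covers 13 outcomes (max 12/13)
inputs {2, 3, 4} (size 3) cover everything; no size-3 subset with a lexicographically smaller index list covers all 13

Answer: 2, 3, 4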